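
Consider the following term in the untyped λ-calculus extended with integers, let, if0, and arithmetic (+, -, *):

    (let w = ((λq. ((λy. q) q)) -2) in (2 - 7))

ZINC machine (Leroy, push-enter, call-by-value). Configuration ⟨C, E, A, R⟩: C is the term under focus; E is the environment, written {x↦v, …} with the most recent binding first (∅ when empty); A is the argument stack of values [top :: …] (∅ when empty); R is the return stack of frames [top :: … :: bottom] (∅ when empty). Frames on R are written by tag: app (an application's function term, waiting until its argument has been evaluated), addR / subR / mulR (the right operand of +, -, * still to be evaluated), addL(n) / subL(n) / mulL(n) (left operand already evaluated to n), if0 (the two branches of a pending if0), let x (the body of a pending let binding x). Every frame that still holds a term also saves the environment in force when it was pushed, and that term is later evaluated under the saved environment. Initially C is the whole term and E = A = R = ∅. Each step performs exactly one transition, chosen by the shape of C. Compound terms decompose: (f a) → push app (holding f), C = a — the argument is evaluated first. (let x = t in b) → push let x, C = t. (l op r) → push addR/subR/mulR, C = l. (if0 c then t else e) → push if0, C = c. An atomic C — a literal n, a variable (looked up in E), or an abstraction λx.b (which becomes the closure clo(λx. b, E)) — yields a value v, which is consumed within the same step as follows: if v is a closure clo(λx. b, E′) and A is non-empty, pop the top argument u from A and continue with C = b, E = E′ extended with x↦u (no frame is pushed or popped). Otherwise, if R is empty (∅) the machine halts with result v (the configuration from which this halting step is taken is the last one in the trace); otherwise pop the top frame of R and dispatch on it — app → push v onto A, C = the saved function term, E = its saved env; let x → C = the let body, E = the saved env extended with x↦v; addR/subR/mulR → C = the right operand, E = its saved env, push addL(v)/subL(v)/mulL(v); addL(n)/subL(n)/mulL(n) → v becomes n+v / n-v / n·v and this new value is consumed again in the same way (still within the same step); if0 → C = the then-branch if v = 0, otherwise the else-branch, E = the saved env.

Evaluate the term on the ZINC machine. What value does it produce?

[0] ⟨C=(let w = ((λq. ((λy. q) q)) -2) in (2 - 7)); E=∅; A=∅; R=∅⟩
[1] ⟨C=((λq. ((λy. q) q)) -2); E=∅; A=∅; R=[let w]⟩
[2] ⟨C=-2; E=∅; A=∅; R=[app :: let w]⟩
[3] ⟨C=(λq. ((λy. q) q)); E=∅; A=[-2]; R=[let w]⟩
[4] ⟨C=((λy. q) q); E={q↦-2}; A=∅; R=[let w]⟩
[5] ⟨C=q; E={q↦-2}; A=∅; R=[app :: let w]⟩
[6] ⟨C=(λy. q); E={q↦-2}; A=[-2]; R=[let w]⟩
[7] ⟨C=q; E={y↦-2, q↦-2}; A=∅; R=[let w]⟩
[8] ⟨C=(2 - 7); E={w↦-2}; A=∅; R=∅⟩
[9] ⟨C=2; E={w↦-2}; A=∅; R=[subR]⟩
[10] ⟨C=7; E={w↦-2}; A=∅; R=[subL(2)]⟩
→ final value -5

Answer: -5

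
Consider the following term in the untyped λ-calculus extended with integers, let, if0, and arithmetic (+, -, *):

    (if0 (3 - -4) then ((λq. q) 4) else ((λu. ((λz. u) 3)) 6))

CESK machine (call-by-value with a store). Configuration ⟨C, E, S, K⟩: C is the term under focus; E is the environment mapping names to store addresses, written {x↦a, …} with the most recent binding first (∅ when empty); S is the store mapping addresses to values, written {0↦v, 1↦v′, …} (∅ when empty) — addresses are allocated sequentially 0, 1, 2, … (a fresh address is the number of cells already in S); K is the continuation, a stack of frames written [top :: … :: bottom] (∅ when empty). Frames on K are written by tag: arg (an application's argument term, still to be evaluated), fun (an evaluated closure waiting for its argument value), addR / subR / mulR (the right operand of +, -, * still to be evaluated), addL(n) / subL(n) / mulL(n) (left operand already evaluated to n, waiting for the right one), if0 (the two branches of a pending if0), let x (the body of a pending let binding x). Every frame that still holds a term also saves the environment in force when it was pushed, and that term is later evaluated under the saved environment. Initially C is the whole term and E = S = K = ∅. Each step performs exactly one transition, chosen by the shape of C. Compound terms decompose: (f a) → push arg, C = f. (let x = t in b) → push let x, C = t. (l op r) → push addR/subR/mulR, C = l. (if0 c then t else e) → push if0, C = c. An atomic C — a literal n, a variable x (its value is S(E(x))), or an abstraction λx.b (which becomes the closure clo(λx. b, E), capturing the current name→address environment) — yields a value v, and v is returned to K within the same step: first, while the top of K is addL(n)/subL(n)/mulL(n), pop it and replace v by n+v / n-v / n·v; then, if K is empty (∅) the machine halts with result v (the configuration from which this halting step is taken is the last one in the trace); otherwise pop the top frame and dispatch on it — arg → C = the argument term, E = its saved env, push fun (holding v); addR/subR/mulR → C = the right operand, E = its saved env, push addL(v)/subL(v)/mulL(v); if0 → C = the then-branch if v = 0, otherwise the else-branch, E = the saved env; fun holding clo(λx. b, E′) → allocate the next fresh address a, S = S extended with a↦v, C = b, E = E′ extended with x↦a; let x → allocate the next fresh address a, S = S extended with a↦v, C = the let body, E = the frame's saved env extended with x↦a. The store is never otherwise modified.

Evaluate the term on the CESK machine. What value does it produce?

0. [C=(if0 (3 - -4) then ((λq. q) 4) else ((λu. ((λz. u) 3)) 6)) | E=∅ | S=∅ | K=∅]
1. [C=(3 - -4) | E=∅ | S=∅ | K=[if0]]
2. [C=3 | E=∅ | S=∅ | K=[subR :: if0]]
3. [C=-4 | E=∅ | S=∅ | K=[subL(3) :: if0]]
4. [C=((λu. ((λz. u) 3)) 6) | E=∅ | S=∅ | K=∅]
5. [C=(λu. ((λz. u) 3)) | E=∅ | S=∅ | K=[arg]]
6. [C=6 | E=∅ | S=∅ | K=[fun]]
7. [C=((λz. u) 3) | E={u↦0} | S={0↦6} | K=∅]
8. [C=(λz. u) | E={u↦0} | S={0↦6} | K=[arg]]
9. [C=3 | E={u↦0} | S={0↦6} | K=[fun]]
10. [C=u | E={z↦1, u↦0} | S={0↦6, 1↦3} | K=∅]
→ final value 6

Answer: 6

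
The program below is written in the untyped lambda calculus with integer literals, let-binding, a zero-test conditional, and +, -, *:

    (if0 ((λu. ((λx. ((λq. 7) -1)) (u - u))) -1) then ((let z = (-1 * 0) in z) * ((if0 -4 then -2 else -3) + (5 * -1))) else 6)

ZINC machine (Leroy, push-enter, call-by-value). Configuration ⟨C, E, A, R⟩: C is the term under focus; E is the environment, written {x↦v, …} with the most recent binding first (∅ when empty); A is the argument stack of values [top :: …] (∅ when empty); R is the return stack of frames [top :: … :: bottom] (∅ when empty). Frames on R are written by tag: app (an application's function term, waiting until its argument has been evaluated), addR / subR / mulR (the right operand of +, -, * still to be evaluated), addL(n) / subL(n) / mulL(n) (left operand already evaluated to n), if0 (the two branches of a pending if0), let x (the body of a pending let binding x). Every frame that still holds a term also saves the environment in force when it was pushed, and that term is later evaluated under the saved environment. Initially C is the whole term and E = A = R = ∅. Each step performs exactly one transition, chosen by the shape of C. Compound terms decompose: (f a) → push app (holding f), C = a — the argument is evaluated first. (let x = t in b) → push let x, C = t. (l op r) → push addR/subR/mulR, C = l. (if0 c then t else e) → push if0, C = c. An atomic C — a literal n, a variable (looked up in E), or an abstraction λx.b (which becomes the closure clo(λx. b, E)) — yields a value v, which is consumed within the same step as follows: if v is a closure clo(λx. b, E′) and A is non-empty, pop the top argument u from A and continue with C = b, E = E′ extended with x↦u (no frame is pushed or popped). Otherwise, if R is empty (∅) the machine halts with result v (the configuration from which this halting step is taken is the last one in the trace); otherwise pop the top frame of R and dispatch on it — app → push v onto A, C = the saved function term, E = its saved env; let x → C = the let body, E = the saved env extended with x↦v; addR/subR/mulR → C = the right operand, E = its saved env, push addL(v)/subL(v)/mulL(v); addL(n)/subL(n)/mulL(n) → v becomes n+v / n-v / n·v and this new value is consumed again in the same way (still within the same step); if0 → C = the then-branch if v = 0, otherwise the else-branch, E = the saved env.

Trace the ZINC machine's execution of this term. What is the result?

[0] [C=(if0 ((λu. ((λx. ((λq. 7) -1)) (u - u))) -1) then ((let z = (-1 * 0) in z) * ((if0 -4 then -2 else -3) + (5 * -1))) else 6) | E=∅ | A=∅ | R=∅]
[1] [C=((λu. ((λx. ((λq. 7) -1)) (u - u))) -1) | E=∅ | A=∅ | R=[if0]]
[2] [C=-1 | E=∅ | A=∅ | R=[app :: if0]]
[3] [C=(λu. ((λx. ((λq. 7) -1)) (u - u))) | E=∅ | A=[-1] | R=[if0]]
[4] [C=((λx. ((λq. 7) -1)) (u - u)) | E={u↦-1} | A=∅ | R=[if0]]
[5] [C=(u - u) | E={u↦-1} | A=∅ | R=[app :: if0]]
[6] [C=u | E={u↦-1} | A=∅ | R=[subR :: app :: if0]]
[7] [C=u | E={u↦-1} | A=∅ | R=[subL(-1) :: app :: if0]]
[8] [C=(λx. ((λq. 7) -1)) | E={u↦-1} | A=[0] | R=[if0]]
[9] [C=((λq. 7) -1) | E={x↦0, u↦-1} | A=∅ | R=[if0]]
[10] [C=-1 | E={x↦0, u↦-1} | A=∅ | R=[app :: if0]]
[11] [C=(λq. 7) | E={x↦0, u↦-1} | A=[-1] | R=[if0]]
[12] [C=7 | E={q↦-1, x↦0, u↦-1} | A=∅ | R=[if0]]
[13] [C=6 | E=∅ | A=∅ | R=∅]
→ final value 6

Answer: 6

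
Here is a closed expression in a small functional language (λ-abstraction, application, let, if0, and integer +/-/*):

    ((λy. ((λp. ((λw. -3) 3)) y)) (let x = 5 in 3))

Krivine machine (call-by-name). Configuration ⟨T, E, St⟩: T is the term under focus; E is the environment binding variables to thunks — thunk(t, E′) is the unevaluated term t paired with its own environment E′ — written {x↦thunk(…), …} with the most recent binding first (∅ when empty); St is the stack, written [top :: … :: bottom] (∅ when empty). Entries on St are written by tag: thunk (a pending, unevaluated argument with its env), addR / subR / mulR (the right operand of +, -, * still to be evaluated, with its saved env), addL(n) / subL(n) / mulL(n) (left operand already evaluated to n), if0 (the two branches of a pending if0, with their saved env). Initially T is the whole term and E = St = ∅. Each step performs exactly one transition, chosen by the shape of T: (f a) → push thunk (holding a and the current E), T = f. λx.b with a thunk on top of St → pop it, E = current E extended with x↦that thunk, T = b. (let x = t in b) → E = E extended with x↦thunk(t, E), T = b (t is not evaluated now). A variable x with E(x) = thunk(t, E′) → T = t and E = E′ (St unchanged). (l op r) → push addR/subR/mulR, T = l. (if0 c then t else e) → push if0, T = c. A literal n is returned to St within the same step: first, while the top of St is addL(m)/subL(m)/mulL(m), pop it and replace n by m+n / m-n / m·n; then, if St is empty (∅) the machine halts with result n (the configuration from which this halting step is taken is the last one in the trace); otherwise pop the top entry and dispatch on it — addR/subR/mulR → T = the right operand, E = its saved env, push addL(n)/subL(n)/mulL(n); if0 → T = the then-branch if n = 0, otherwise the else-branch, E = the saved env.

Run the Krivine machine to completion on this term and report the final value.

0. ⟨T=((λy. ((λp. ((λw. -3) 3)) y)) (let x = 5 in 3)); E=∅; St=∅⟩
1. ⟨T=(λy. ((λp. ((λw. -3) 3)) y)); E=∅; St=[thunk]⟩
2. ⟨T=((λp. ((λw. -3) 3)) y); E={y↦thunk((let x = 5 in 3), ∅)}; St=∅⟩
3. ⟨T=(λp. ((λw. -3) 3)); E={y↦thunk((let x = 5 in 3), ∅)}; St=[thunk]⟩
4. ⟨T=((λw. -3) 3); E={p↦thunk(y, {y↦thunk((let x = 5 in 3), ∅)}), y↦thunk((let x = 5 in 3), ∅)}; St=∅⟩
5. ⟨T=(λw. -3); E={p↦thunk(y, {y↦thunk((let x = 5 in 3), ∅)}), y↦thunk((let x = 5 in 3), ∅)}; St=[thunk]⟩
6. ⟨T=-3; E={w↦thunk(3, {p↦thunk(y, {y↦thunk((let x = 5 in 3), ∅)}), y↦thunk((let x = 5 in 3), ∅)}), p↦thunk(y, {y↦thunk((let x = 5 in 3), ∅)}), y↦thunk((let x = 5 in 3), ∅)}; St=∅⟩
→ final value -3

Answer: -3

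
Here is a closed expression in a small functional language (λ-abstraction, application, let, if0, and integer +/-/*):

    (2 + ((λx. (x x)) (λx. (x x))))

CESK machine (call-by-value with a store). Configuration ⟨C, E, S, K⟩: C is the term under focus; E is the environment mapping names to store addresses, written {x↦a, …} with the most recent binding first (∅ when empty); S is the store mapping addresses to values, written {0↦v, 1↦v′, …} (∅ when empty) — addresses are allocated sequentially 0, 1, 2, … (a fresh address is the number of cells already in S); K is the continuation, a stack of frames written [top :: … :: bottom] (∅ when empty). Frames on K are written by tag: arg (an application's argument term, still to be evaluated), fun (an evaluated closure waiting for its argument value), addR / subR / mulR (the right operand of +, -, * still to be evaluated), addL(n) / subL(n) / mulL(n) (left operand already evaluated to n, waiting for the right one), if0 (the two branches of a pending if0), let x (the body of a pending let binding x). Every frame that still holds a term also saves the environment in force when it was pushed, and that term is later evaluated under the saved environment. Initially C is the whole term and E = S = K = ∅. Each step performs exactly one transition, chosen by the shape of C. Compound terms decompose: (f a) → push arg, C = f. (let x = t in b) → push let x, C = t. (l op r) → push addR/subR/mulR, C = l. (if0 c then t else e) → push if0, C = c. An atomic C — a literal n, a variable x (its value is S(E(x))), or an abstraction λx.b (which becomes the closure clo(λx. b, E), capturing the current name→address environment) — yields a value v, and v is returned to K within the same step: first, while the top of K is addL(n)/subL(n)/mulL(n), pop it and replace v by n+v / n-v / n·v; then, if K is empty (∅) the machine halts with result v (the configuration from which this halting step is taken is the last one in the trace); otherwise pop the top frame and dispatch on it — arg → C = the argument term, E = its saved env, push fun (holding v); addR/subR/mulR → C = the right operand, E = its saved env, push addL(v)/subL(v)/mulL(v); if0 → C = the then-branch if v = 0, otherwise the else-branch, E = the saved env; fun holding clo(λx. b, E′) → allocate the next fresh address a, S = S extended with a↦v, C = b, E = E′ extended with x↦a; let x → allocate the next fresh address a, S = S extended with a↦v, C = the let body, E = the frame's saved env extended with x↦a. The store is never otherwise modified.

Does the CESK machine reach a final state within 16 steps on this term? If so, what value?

Answer: DIVERGES (no final state within 16 steps)

Execution trace:
t=0: <C=(2 + ((λx. (x x)) (λx. (x x)))), E=∅, S=∅, K=∅>
t=1: <C=2, E=∅, S=∅, K=[addR]>
t=2: <C=((λx. (x x)) (λx. (x x))), E=∅, S=∅, K=[addL(2)]>
t=3: <C=(λx. (x x)), E=∅, S=∅, K=[arg :: addL(2)]>
t=4: <C=(λx. (x x)), E=∅, S=∅, K=[fun :: addL(2)]>
t=5: <C=(x x), E={x↦0}, S={0↦clo(λx. (x x), ∅)}, K=[addL(2)]>
t=6: <C=x, E={x↦0}, S={0↦clo(λx. (x x), ∅)}, K=[arg :: addL(2)]>
t=7: <C=x, E={x↦0}, S={0↦clo(λx. (x x), ∅)}, K=[fun :: addL(2)]>
t=8: <C=(x x), E={x↦1}, S={0↦clo(λx. (x x), ∅), 1↦clo(λx. (x x), ∅)}, K=[addL(2)]>
t=9: <C=x, E={x↦1}, S={0↦clo(λx. (x x), ∅), 1↦clo(λx. (x x), ∅)}, K=[arg :: addL(2)]>
t=10: <C=x, E={x↦1}, S={0↦clo(λx. (x x), ∅), 1↦clo(λx. (x x), ∅)}, K=[fun :: addL(2)]>
t=11: <C=(x x), E={x↦2}, S={0↦clo(λx. (x x), ∅), 1↦clo(λx. (x x), ∅), 2↦clo(λx. (x x), ∅)}, K=[addL(2)]>
t=12: <C=x, E={x↦2}, S={0↦clo(λx. (x x), ∅), 1↦clo(λx. (x x), ∅), 2↦clo(λx. (x x), ∅)}, K=[arg :: addL(2)]>
t=13: <C=x, E={x↦2}, S={0↦clo(λx. (x x), ∅), 1↦clo(λx. (x x), ∅), 2↦clo(λx. (x x), ∅)}, K=[fun :: addL(2)]>
t=14: <C=(x x), E={x↦3}, S={0↦clo(λx. (x x), ∅), 1↦clo(λx. (x x), ∅), 2↦clo(λx. (x x), ∅), 3↦clo(λx. (x x), ∅)}, K=[addL(2)]>
t=15: <C=x, E={x↦3}, S={0↦clo(λx. (x x), ∅), 1↦clo(λx. (x x), ∅), 2↦clo(λx. (x x), ∅), 3↦clo(λx. (x x), ∅)}, K=[arg :: addL(2)]>
t=16: <C=x, E={x↦3}, S={0↦clo(λx. (x x), ∅), 1↦clo(λx. (x x), ∅), 2↦clo(λx. (x x), ∅), 3↦clo(λx. (x x), ∅)}, K=[fun :: addL(2)]>
→ 16 transitions taken and the configuration is still not final: no result within 16 steps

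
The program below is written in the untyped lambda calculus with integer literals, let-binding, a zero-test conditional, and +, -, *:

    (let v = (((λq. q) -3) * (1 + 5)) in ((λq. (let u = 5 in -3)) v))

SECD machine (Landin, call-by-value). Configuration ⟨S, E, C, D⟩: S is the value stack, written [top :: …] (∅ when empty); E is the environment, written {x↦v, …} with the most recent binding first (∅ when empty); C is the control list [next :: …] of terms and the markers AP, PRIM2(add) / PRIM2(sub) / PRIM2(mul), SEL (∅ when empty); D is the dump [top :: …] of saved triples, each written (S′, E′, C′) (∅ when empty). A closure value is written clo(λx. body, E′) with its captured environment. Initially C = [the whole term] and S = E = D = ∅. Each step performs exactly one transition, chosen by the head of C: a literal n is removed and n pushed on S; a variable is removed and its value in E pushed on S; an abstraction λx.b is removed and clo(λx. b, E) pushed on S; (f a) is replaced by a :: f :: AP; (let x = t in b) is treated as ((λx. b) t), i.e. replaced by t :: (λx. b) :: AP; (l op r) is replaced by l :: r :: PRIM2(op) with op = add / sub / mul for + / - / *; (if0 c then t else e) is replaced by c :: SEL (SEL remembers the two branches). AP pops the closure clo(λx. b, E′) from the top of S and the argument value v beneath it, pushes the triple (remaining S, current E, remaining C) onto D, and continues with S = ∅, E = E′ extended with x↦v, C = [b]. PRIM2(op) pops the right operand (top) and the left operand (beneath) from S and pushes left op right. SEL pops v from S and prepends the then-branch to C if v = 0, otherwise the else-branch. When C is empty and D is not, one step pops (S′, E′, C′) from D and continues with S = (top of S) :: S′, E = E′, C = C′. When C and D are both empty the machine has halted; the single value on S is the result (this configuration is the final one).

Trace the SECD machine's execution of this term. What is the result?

Answer: -3

Execution trace:
step 0: [S=∅ | E=∅ | C=[(let v = (((λq. q) -3) * (1 + 5)) in ((λq. (let u = 5 in -3)) v))] | D=∅]
step 1: [S=∅ | E=∅ | C=[(((λq. q) -3) * (1 + 5)) :: (λv. ((λq. (let u = 5 in -3)) v)) :: AP] | D=∅]
step 2: [S=∅ | E=∅ | C=[((λq. q) -3) :: (1 + 5) :: PRIM2(mul) :: (λv. ((λq. (let u = 5 in -3)) v)) :: AP] | D=∅]
step 3: [S=∅ | E=∅ | C=[-3 :: (λq. q) :: AP :: (1 + 5) :: PRIM2(mul) :: (λv. ((λq. (let u = 5 in -3)) v)) :: AP] | D=∅]
step 4: [S=[-3] | E=∅ | C=[(λq. q) :: AP :: (1 + 5) :: PRIM2(mul) :: (λv. ((λq. (let u = 5 in -3)) v)) :: AP] | D=∅]
step 5: [S=[clo(λq. q, ∅) :: -3] | E=∅ | C=[AP :: (1 + 5) :: PRIM2(mul) :: (λv. ((λq. (let u = 5 in -3)) v)) :: AP] | D=∅]
step 6: [S=∅ | E={q↦-3} | C=[q] | D=[(∅, ∅, [(1 + 5) :: PRIM2(mul) :: (λv. ((λq. (let u = 5 in -3)) v)) :: AP])]]
step 7: [S=[-3] | E={q↦-3} | C=∅ | D=[(∅, ∅, [(1 + 5) :: PRIM2(mul) :: (λv. ((λq. (let u = 5 in -3)) v)) :: AP])]]
step 8: [S=[-3] | E=∅ | C=[(1 + 5) :: PRIM2(mul) :: (λv. ((λq. (let u = 5 in -3)) v)) :: AP] | D=∅]
step 9: [S=[-3] | E=∅ | C=[1 :: 5 :: PRIM2(add) :: PRIM2(mul) :: (λv. ((λq. (let u = 5 in -3)) v)) :: AP] | D=∅]
step 10: [S=[1 :: -3] | E=∅ | C=[5 :: PRIM2(add) :: PRIM2(mul) :: (λv. ((λq. (let u = 5 in -3)) v)) :: AP] | D=∅]
step 11: [S=[5 :: 1 :: -3] | E=∅ | C=[PRIM2(add) :: PRIM2(mul) :: (λv. ((λq. (let u = 5 in -3)) v)) :: AP] | D=∅]
step 12: [S=[6 :: -3] | E=∅ | C=[PRIM2(mul) :: (λv. ((λq. (let u = 5 in -3)) v)) :: AP] | D=∅]
step 13: [S=[-18] | E=∅ | C=[(λv. ((λq. (let u = 5 in -3)) v)) :: AP] | D=∅]
step 14: [S=[clo(λv. ((λq. (let u = 5 in -3)) v), ∅) :: -18] | E=∅ | C=[AP] | D=∅]
step 15: [S=∅ | E={v↦-18} | C=[((λq. (let u = 5 in -3)) v)] | D=[(∅, ∅, ∅)]]
step 16: [S=∅ | E={v↦-18} | C=[v :: (λq. (let u = 5 in -3)) :: AP] | D=[(∅, ∅, ∅)]]
step 17: [S=[-18] | E={v↦-18} | C=[(λq. (let u = 5 in -3)) :: AP] | D=[(∅, ∅, ∅)]]
step 18: [S=[clo(λq. (let u = 5 in -3), {v↦-18}) :: -18] | E={v↦-18} | C=[AP] | D=[(∅, ∅, ∅)]]
step 19: [S=∅ | E={q↦-18, v↦-18} | C=[(let u = 5 in -3)] | D=[(∅, {v↦-18}, ∅) :: (∅, ∅, ∅)]]
step 20: [S=∅ | E={q↦-18, v↦-18} | C=[5 :: (λu. -3) :: AP] | D=[(∅, {v↦-18}, ∅) :: (∅, ∅, ∅)]]
step 21: [S=[5] | E={q↦-18, v↦-18} | C=[(λu. -3) :: AP] | D=[(∅, {v↦-18}, ∅) :: (∅, ∅, ∅)]]
step 22: [S=[clo(λu. -3, {q↦-18, v↦-18}) :: 5] | E={q↦-18, v↦-18} | C=[AP] | D=[(∅, {v↦-18}, ∅) :: (∅, ∅, ∅)]]
step 23: [S=∅ | E={u↦5, q↦-18, v↦-18} | C=[-3] | D=[(∅, {q↦-18, v↦-18}, ∅) :: (∅, {v↦-18}, ∅) :: (∅, ∅, ∅)]]
step 24: [S=[-3] | E={u↦5, q↦-18, v↦-18} | C=∅ | D=[(∅, {q↦-18, v↦-18}, ∅) :: (∅, {v↦-18}, ∅) :: (∅, ∅, ∅)]]
step 25: [S=[-3] | E={q↦-18, v↦-18} | C=∅ | D=[(∅, {v↦-18}, ∅) :: (∅, ∅, ∅)]]
step 26: [S=[-3] | E={v↦-18} | C=∅ | D=[(∅, ∅, ∅)]]
step 27: [S=[-3] | E=∅ | C=∅ | D=∅]
→ final value -3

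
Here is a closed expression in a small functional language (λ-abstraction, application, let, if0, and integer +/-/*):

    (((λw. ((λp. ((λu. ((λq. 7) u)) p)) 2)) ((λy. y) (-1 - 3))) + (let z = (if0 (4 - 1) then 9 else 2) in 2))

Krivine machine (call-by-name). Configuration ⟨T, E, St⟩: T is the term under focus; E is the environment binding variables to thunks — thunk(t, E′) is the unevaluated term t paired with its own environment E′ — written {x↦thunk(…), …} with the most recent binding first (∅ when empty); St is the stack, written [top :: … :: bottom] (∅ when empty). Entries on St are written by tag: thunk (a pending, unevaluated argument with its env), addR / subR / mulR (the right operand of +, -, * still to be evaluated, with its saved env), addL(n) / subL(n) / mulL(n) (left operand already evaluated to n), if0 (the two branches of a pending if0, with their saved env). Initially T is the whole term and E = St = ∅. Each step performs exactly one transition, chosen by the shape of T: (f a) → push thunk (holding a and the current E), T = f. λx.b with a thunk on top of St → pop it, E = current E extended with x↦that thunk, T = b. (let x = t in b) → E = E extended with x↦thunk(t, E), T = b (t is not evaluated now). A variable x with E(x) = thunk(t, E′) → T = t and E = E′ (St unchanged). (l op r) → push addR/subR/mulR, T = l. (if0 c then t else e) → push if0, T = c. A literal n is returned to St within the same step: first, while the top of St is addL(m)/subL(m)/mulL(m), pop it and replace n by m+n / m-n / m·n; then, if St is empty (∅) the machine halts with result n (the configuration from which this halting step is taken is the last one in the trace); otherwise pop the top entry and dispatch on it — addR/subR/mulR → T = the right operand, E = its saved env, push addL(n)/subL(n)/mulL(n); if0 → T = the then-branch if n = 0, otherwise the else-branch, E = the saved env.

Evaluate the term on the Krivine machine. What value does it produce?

Answer: 9

Machine steps:
step 0: <T=(((λw. ((λp. ((λu. ((λq. 7) u)) p)) 2)) ((λy. y) (-1 - 3))) + (let z = (if0 (4 - 1) then 9 else 2) in 2)), E=∅, St=∅>
step 1: <T=((λw. ((λp. ((λu. ((λq. 7) u)) p)) 2)) ((λy. y) (-1 - 3))), E=∅, St=[addR]>
step 2: <T=(λw. ((λp. ((λu. ((λq. 7) u)) p)) 2)), E=∅, St=[thunk :: addR]>
step 3: <T=((λp. ((λu. ((λq. 7) u)) p)) 2), E={w↦thunk(((λy. y) (-1 - 3)), ∅)}, St=[addR]>
step 4: <T=(λp. ((λu. ((λq. 7) u)) p)), E={w↦thunk(((λy. y) (-1 - 3)), ∅)}, St=[thunk :: addR]>
step 5: <T=((λu. ((λq. 7) u)) p), E={p↦thunk(2, {w↦thunk(((λy. y) (-1 - 3)), ∅)}), w↦thunk(((λy. y) (-1 - 3)), ∅)}, St=[addR]>
step 6: <T=(λu. ((λq. 7) u)), E={p↦thunk(2, {w↦thunk(((λy. y) (-1 - 3)), ∅)}), w↦thunk(((λy. y) (-1 - 3)), ∅)}, St=[thunk :: addR]>
step 7: <T=((λq. 7) u), E={u↦thunk(p, {p↦thunk(2, {w↦thunk(((λy. y) (-1 - 3)), ∅)}), w↦thunk(((λy. y) (-1 - 3)), ∅)}), p↦thunk(2, {w↦thunk(((λy. y) (-1 - 3)), ∅)}), w↦thunk(((λy. y) (-1 - 3)), ∅)}, St=[addR]>
step 8: <T=(λq. 7), E={u↦thunk(p, {p↦thunk(2, {w↦thunk(((λy. y) (-1 - 3)), ∅)}), w↦thunk(((λy. y) (-1 - 3)), ∅)}), p↦thunk(2, {w↦thunk(((λy. y) (-1 - 3)), ∅)}), w↦thunk(((λy. y) (-1 - 3)), ∅)}, St=[thunk :: addR]>
step 9: <T=7, E={q↦thunk(u, {u↦thunk(p, {p↦thunk(2, {w↦thunk(((λy. y) (-1 - 3)), ∅)}), w↦thunk(((λy. y) (-1 - 3)), ∅)}), p↦thunk(2, {w↦thunk(((λy. y) (-1 - 3)), ∅)}), w↦thunk(((λy. y) (-1 - 3)), ∅)}), u↦thunk(p, {p↦thunk(2, {w↦thunk(((λy. y) (-1 - 3)), ∅)}), w↦thunk(((λy. y) (-1 - 3)), ∅)}), p↦thunk(2, {w↦thunk(((λy. y) (-1 - 3)), ∅)}), w↦thunk(((λy. y) (-1 - 3)), ∅)}, St=[addR]>
step 10: <T=(let z = (if0 (4 - 1) then 9 else 2) in 2), E=∅, St=[addL(7)]>
step 11: <T=2, E={z↦thunk((if0 (4 - 1) then 9 else 2), ∅)}, St=[addL(7)]>
→ final value 9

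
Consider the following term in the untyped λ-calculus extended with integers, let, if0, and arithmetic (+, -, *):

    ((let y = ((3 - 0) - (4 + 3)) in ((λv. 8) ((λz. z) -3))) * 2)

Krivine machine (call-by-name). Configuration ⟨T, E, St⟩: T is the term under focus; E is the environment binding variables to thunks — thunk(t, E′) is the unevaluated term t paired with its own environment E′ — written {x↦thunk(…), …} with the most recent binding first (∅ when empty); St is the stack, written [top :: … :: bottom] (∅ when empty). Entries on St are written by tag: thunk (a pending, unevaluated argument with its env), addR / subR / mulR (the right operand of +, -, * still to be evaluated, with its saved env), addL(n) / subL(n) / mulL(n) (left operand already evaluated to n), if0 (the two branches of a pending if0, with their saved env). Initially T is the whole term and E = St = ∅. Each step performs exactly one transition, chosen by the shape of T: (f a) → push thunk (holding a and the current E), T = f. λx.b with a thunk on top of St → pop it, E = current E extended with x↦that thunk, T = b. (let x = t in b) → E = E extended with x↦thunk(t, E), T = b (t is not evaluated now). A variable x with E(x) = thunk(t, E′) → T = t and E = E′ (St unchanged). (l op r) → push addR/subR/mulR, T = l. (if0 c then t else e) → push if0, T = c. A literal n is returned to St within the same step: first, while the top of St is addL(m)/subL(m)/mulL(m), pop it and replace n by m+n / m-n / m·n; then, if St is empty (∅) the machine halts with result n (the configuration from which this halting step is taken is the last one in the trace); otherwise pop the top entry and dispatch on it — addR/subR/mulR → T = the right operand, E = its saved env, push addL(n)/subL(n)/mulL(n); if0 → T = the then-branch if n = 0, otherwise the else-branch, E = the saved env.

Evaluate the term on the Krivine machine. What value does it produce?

t=0: [T=((let y = ((3 - 0) - (4 + 3)) in ((λv. 8) ((λz. z) -3))) * 2) | E=∅ | St=∅]
t=1: [T=(let y = ((3 - 0) - (4 + 3)) in ((λv. 8) ((λz. z) -3))) | E=∅ | St=[mulR]]
t=2: [T=((λv. 8) ((λz. z) -3)) | E={y↦thunk(((3 - 0) - (4 + 3)), ∅)} | St=[mulR]]
t=3: [T=(λv. 8) | E={y↦thunk(((3 - 0) - (4 + 3)), ∅)} | St=[thunk :: mulR]]
t=4: [T=8 | E={v↦thunk(((λz. z) -3), {y↦thunk(((3 - 0) - (4 + 3)), ∅)}), y↦thunk(((3 - 0) - (4 + 3)), ∅)} | St=[mulR]]
t=5: [T=2 | E=∅ | St=[mulL(8)]]
→ final value 16

Answer: 16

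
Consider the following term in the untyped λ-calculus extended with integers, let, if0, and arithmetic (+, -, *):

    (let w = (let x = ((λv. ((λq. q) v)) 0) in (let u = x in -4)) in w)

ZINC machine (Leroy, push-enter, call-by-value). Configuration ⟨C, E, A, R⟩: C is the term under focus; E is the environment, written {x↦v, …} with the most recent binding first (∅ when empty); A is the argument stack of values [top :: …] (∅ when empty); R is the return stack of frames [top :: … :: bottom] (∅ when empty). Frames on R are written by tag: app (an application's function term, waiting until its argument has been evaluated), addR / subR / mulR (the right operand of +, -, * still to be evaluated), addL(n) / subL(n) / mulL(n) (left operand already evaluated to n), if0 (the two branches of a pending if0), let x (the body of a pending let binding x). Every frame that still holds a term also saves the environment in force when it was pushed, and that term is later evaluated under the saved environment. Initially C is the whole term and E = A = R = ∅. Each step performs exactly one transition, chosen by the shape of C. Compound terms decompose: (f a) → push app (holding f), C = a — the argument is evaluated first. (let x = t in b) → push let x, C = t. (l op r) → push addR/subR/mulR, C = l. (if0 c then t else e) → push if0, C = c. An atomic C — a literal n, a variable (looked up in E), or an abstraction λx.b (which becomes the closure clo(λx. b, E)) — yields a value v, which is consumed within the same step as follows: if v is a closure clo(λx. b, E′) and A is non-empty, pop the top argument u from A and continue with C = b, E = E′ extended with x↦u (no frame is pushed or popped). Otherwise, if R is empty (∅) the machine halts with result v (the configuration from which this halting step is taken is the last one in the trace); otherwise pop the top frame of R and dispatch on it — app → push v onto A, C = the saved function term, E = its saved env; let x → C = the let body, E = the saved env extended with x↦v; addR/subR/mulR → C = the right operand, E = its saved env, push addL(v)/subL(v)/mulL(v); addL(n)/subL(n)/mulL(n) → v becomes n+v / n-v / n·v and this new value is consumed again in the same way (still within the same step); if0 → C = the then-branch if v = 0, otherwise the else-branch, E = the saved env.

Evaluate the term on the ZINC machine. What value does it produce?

Answer: -4

Derivation:
[0] ⟨C=(let w = (let x = ((λv. ((λq. q) v)) 0) in (let u = x in -4)) in w); E=∅; A=∅; R=∅⟩
[1] ⟨C=(let x = ((λv. ((λq. q) v)) 0) in (let u = x in -4)); E=∅; A=∅; R=[let w]⟩
[2] ⟨C=((λv. ((λq. q) v)) 0); E=∅; A=∅; R=[let x :: let w]⟩
[3] ⟨C=0; E=∅; A=∅; R=[app :: let x :: let w]⟩
[4] ⟨C=(λv. ((λq. q) v)); E=∅; A=[0]; R=[let x :: let w]⟩
[5] ⟨C=((λq. q) v); E={v↦0}; A=∅; R=[let x :: let w]⟩
[6] ⟨C=v; E={v↦0}; A=∅; R=[app :: let x :: let w]⟩
[7] ⟨C=(λq. q); E={v↦0}; A=[0]; R=[let x :: let w]⟩
[8] ⟨C=q; E={q↦0, v↦0}; A=∅; R=[let x :: let w]⟩
[9] ⟨C=(let u = x in -4); E={x↦0}; A=∅; R=[let w]⟩
[10] ⟨C=x; E={x↦0}; A=∅; R=[let u :: let w]⟩
[11] ⟨C=-4; E={u↦0, x↦0}; A=∅; R=[let w]⟩
[12] ⟨C=w; E={w↦-4}; A=∅; R=∅⟩
→ final value -4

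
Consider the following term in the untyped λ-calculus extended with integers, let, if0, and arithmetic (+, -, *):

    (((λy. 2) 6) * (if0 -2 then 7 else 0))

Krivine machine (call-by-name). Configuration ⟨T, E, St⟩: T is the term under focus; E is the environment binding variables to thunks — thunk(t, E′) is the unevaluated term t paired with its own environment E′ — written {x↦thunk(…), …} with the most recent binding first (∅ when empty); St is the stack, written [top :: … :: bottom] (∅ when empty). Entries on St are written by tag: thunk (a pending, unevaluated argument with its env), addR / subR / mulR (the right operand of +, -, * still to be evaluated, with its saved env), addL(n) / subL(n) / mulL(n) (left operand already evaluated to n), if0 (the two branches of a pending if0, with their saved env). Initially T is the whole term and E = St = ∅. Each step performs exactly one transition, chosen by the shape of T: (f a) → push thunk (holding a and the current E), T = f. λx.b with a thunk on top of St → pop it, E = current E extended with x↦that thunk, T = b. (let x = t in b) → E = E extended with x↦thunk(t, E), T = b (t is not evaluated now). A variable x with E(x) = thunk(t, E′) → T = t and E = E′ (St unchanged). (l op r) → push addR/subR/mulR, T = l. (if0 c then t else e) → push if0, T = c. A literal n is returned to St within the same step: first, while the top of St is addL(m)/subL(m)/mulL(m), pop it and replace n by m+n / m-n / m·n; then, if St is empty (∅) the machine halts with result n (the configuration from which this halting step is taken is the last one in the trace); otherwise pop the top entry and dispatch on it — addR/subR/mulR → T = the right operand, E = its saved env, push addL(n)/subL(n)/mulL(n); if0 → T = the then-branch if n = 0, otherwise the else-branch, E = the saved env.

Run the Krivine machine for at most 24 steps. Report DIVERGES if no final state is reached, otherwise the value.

Answer: 0

Execution trace:
t=0: ⟨T=(((λy. 2) 6) * (if0 -2 then 7 else 0)); E=∅; St=∅⟩
t=1: ⟨T=((λy. 2) 6); E=∅; St=[mulR]⟩
t=2: ⟨T=(λy. 2); E=∅; St=[thunk :: mulR]⟩
t=3: ⟨T=2; E={y↦thunk(6, ∅)}; St=[mulR]⟩
t=4: ⟨T=(if0 -2 then 7 else 0); E=∅; St=[mulL(2)]⟩
t=5: ⟨T=-2; E=∅; St=[if0 :: mulL(2)]⟩
t=6: ⟨T=0; E=∅; St=[mulL(2)]⟩
→ final value 0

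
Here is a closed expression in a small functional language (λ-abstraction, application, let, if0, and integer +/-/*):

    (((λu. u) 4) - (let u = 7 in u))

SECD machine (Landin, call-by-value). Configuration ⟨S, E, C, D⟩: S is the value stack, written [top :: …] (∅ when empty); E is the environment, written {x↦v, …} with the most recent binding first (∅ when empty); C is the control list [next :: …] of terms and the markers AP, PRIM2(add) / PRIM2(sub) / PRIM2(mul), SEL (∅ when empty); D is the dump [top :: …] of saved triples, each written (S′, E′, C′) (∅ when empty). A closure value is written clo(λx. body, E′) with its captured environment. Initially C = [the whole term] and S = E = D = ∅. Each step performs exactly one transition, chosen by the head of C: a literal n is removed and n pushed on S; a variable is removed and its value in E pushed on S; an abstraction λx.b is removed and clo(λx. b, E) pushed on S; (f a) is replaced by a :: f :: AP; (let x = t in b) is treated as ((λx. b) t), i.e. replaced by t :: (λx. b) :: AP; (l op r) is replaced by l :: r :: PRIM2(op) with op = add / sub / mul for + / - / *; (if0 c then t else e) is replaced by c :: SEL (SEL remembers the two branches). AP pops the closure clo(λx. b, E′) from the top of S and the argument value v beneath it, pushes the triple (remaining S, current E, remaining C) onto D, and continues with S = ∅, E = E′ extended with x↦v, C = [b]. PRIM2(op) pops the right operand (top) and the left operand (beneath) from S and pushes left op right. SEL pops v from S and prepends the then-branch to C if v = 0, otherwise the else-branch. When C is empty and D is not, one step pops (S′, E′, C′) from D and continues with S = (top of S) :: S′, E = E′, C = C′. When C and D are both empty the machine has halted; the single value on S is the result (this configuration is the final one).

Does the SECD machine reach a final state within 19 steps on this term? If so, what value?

Answer: -3

Execution trace:
step 0: [S=∅ | E=∅ | C=[(((λu. u) 4) - (let u = 7 in u))] | D=∅]
step 1: [S=∅ | E=∅ | C=[((λu. u) 4) :: (let u = 7 in u) :: PRIM2(sub)] | D=∅]
step 2: [S=∅ | E=∅ | C=[4 :: (λu. u) :: AP :: (let u = 7 in u) :: PRIM2(sub)] | D=∅]
step 3: [S=[4] | E=∅ | C=[(λu. u) :: AP :: (let u = 7 in u) :: PRIM2(sub)] | D=∅]
step 4: [S=[clo(λu. u, ∅) :: 4] | E=∅ | C=[AP :: (let u = 7 in u) :: PRIM2(sub)] | D=∅]
step 5: [S=∅ | E={u↦4} | C=[u] | D=[(∅, ∅, [(let u = 7 in u) :: PRIM2(sub)])]]
step 6: [S=[4] | E={u↦4} | C=∅ | D=[(∅, ∅, [(let u = 7 in u) :: PRIM2(sub)])]]
step 7: [S=[4] | E=∅ | C=[(let u = 7 in u) :: PRIM2(sub)] | D=∅]
step 8: [S=[4] | E=∅ | C=[7 :: (λu. u) :: AP :: PRIM2(sub)] | D=∅]
step 9: [S=[7 :: 4] | E=∅ | C=[(λu. u) :: AP :: PRIM2(sub)] | D=∅]
step 10: [S=[clo(λu. u, ∅) :: 7 :: 4] | E=∅ | C=[AP :: PRIM2(sub)] | D=∅]
step 11: [S=∅ | E={u↦7} | C=[u] | D=[([4], ∅, [PRIM2(sub)])]]
step 12: [S=[7] | E={u↦7} | C=∅ | D=[([4], ∅, [PRIM2(sub)])]]
step 13: [S=[7 :: 4] | E=∅ | C=[PRIM2(sub)] | D=∅]
step 14: [S=[-3] | E=∅ | C=∅ | D=∅]
→ final value -3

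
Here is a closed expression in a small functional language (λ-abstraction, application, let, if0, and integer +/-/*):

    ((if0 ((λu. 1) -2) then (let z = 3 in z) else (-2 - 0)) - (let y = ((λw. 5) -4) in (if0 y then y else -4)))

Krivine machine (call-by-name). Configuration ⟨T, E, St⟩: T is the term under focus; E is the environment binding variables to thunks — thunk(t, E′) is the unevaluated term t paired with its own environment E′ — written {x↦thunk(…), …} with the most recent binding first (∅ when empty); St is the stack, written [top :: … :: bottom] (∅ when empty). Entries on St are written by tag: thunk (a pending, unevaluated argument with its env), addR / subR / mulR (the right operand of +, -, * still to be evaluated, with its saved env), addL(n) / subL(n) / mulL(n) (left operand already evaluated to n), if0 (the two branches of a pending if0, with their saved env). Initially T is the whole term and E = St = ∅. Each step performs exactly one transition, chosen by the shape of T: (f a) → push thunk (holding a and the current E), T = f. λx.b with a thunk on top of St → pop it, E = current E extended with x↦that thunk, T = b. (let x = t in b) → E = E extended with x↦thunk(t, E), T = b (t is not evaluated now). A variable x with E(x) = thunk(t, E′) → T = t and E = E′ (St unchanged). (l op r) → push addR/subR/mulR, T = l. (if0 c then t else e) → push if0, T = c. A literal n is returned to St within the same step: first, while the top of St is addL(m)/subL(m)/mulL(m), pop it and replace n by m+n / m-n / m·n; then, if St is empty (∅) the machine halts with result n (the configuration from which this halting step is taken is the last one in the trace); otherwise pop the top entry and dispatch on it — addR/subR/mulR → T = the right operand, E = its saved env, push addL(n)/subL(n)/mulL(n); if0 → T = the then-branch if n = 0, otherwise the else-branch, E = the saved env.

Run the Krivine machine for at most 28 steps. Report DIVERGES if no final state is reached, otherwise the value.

t=0: ⟨T=((if0 ((λu. 1) -2) then (let z = 3 in z) else (-2 - 0)) - (let y = ((λw. 5) -4) in (if0 y then y else -4))); E=∅; St=∅⟩
t=1: ⟨T=(if0 ((λu. 1) -2) then (let z = 3 in z) else (-2 - 0)); E=∅; St=[subR]⟩
t=2: ⟨T=((λu. 1) -2); E=∅; St=[if0 :: subR]⟩
t=3: ⟨T=(λu. 1); E=∅; St=[thunk :: if0 :: subR]⟩
t=4: ⟨T=1; E={u↦thunk(-2, ∅)}; St=[if0 :: subR]⟩
t=5: ⟨T=(-2 - 0); E=∅; St=[subR]⟩
t=6: ⟨T=-2; E=∅; St=[subR :: subR]⟩
t=7: ⟨T=0; E=∅; St=[subL(-2) :: subR]⟩
t=8: ⟨T=(let y = ((λw. 5) -4) in (if0 y then y else -4)); E=∅; St=[subL(-2)]⟩
t=9: ⟨T=(if0 y then y else -4); E={y↦thunk(((λw. 5) -4), ∅)}; St=[subL(-2)]⟩
t=10: ⟨T=y; E={y↦thunk(((λw. 5) -4), ∅)}; St=[if0 :: subL(-2)]⟩
t=11: ⟨T=((λw. 5) -4); E=∅; St=[if0 :: subL(-2)]⟩
t=12: ⟨T=(λw. 5); E=∅; St=[thunk :: if0 :: subL(-2)]⟩
t=13: ⟨T=5; E={w↦thunk(-4, ∅)}; St=[if0 :: subL(-2)]⟩
t=14: ⟨T=-4; E={y↦thunk(((λw. 5) -4), ∅)}; St=[subL(-2)]⟩
→ final value 2

Answer: 2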